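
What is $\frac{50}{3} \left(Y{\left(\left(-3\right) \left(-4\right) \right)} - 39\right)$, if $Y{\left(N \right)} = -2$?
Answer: $- \frac{2050}{3} \approx -683.33$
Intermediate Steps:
$\frac{50}{3} \left(Y{\left(\left(-3\right) \left(-4\right) \right)} - 39\right) = \frac{50}{3} \left(-2 - 39\right) = 50 \cdot \frac{1}{3} \left(-41\right) = \frac{50}{3} \left(-41\right) = - \frac{2050}{3}$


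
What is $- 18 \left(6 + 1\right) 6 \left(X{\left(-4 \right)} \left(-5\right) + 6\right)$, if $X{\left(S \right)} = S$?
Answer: $-19656$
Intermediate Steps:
$- 18 \left(6 + 1\right) 6 \left(X{\left(-4 \right)} \left(-5\right) + 6\right) = - 18 \left(6 + 1\right) 6 \left(\left(-4\right) \left(-5\right) + 6\right) = - 18 \cdot 7 \cdot 6 \left(20 + 6\right) = \left(-18\right) 42 \cdot 26 = \left(-756\right) 26 = -19656$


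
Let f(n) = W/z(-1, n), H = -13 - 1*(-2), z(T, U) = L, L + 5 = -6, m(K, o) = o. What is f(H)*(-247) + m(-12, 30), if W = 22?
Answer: 524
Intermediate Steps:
L = -11 (L = -5 - 6 = -11)
z(T, U) = -11
H = -11 (H = -13 + 2 = -11)
f(n) = -2 (f(n) = 22/(-11) = 22*(-1/11) = -2)
f(H)*(-247) + m(-12, 30) = -2*(-247) + 30 = 494 + 30 = 524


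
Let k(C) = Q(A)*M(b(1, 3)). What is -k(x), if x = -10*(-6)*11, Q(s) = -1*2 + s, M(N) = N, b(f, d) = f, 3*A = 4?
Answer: ⅔ ≈ 0.66667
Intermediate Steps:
A = 4/3 (A = (⅓)*4 = 4/3 ≈ 1.3333)
Q(s) = -2 + s
x = 660 (x = 60*11 = 660)
k(C) = -⅔ (k(C) = (-2 + 4/3)*1 = -⅔*1 = -⅔)
-k(x) = -1*(-⅔) = ⅔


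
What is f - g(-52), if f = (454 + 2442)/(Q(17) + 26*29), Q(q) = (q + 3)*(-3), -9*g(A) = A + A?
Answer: -23056/3123 ≈ -7.3826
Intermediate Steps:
g(A) = -2*A/9 (g(A) = -(A + A)/9 = -2*A/9)
Q(q) = -9 - 3*q (Q(q) = (3 + q)*(-3) = -9 - 3*q)
f = 1448/347 (f = (454 + 2442)/((-9 - 3*17) + 26*29) = 2896/((-9 - 51) + 754) = 2896/(-60 + 754) = 2896/694 = 2896*(1/694) = 1448/347 ≈ 4.1729)
f - g(-52) = 1448/347 - (-2)*(-52)/9 = 1448/347 - 1*104/9 = 1448/347 - 104/9 = -23056/3123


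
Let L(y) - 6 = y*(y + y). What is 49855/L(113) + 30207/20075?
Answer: 1772446733/512795800 ≈ 3.4564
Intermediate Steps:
L(y) = 6 + 2*y² (L(y) = 6 + y*(y + y) = 6 + y*(2*y) = 6 + 2*y²)
49855/L(113) + 30207/20075 = 49855/(6 + 2*113²) + 30207/20075 = 49855/(6 + 2*12769) + 30207*(1/20075) = 49855/(6 + 25538) + 30207/20075 = 49855/25544 + 30207/20075 = 1772446733/512795800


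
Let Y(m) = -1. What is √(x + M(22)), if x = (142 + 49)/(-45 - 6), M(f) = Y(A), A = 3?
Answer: 11*I*√102/51 ≈ 2.1783*I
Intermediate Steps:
M(f) = -1
x = -191/51 (x = 191/(-51) = 191*(-1/51) = -191/51 ≈ -3.7451)
√(x + M(22)) = √(-191/51 - 1) = √(-242/51) = 11*I*√102/51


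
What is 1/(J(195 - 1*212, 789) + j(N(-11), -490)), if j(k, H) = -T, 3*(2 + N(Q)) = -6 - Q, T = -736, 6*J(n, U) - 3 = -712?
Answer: 6/3707 ≈ 0.0016186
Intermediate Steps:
J(n, U) = -709/6 (J(n, U) = ½ + (⅙)*(-712) = ½ - 356/3 = -709/6)
N(Q) = -4 - Q/3 (N(Q) = -2 + (-6 - Q)/3 = -2 + (-2 - Q/3) = -4 - Q/3)
j(k, H) = 736 (j(k, H) = -1*(-736) = 736)
1/(J(195 - 1*212, 789) + j(N(-11), -490)) = 1/(-709/6 + 736) = 1/(3707/6) = 6/3707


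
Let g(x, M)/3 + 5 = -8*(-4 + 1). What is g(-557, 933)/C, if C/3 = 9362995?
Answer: 19/9362995 ≈ 2.0293e-6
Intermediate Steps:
C = 28088985 (C = 3*9362995 = 28088985)
g(x, M) = 57 (g(x, M) = -15 + 3*(-8*(-4 + 1)) = -15 + 3*(-8*(-3)) = -15 + 3*24 = -15 + 72 = 57)
g(-557, 933)/C = 57/28088985 = 57*(1/28088985) = 19/9362995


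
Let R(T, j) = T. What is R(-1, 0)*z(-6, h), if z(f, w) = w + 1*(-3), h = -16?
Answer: 19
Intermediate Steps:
z(f, w) = -3 + w (z(f, w) = w - 3 = -3 + w)
R(-1, 0)*z(-6, h) = -(-3 - 16) = -1*(-19) = 19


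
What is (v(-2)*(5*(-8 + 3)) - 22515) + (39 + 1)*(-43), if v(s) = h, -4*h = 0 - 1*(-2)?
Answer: -48445/2 ≈ -24223.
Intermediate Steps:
h = -1/2 (h = -(0 - 1*(-2))/4 = -(0 + 2)/4 = -1/4*2 = -1/2 ≈ -0.50000)
v(s) = -1/2
(v(-2)*(5*(-8 + 3)) - 22515) + (39 + 1)*(-43) = (-5*(-8 + 3)/2 - 22515) + (39 + 1)*(-43) = (-5*(-5)/2 - 22515) + 40*(-43) = (-1/2*(-25) - 22515) - 1720 = (25/2 - 22515) - 1720 = -45005/2 - 1720 = -48445/2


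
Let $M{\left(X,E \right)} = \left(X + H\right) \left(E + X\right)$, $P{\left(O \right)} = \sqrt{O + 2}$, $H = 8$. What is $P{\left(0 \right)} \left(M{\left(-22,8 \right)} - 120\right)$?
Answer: $76 \sqrt{2} \approx 107.48$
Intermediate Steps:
$P{\left(O \right)} = \sqrt{2 + O}$
$M{\left(X,E \right)} = \left(8 + X\right) \left(E + X\right)$ ($M{\left(X,E \right)} = \left(X + 8\right) \left(E + X\right) = \left(8 + X\right) \left(E + X\right)$)
$P{\left(0 \right)} \left(M{\left(-22,8 \right)} - 120\right) = \sqrt{2 + 0} \left(\left(\left(-22\right)^{2} + 8 \cdot 8 + 8 \left(-22\right) + 8 \left(-22\right)\right) - 120\right) = \sqrt{2} \left(\left(484 + 64 - 176 - 176\right) - 120\right) = \sqrt{2} \left(196 - 120\right) = \sqrt{2} \cdot 76 = 76 \sqrt{2}$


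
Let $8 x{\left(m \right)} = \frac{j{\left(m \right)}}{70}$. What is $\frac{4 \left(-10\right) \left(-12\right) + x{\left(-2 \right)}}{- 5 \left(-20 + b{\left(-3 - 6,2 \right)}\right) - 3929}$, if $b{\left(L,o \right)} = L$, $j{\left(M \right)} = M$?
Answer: $- \frac{134399}{1059520} \approx -0.12685$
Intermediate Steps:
$x{\left(m \right)} = \frac{m}{560}$ ($x{\left(m \right)} = \frac{m \frac{1}{70}}{8} = \frac{\frac{1}{70} m}{8} = \frac{m}{560}$)
$\frac{4 \left(-10\right) \left(-12\right) + x{\left(-2 \right)}}{- 5 \left(-20 + b{\left(-3 - 6,2 \right)}\right) - 3929} = \frac{4 \left(-10\right) \left(-12\right) + \frac{1}{560} \left(-2\right)}{- 5 \left(-20 - 9\right) - 3929} = \frac{\left(-40\right) \left(-12\right) - \frac{1}{280}}{- 5 \left(-20 - 9\right) - 3929} = \frac{480 - \frac{1}{280}}{- 5 \left(-20 - 9\right) - 3929} = \frac{134399}{280 \left(\left(-5\right) \left(-29\right) - 3929\right)} = \frac{134399}{280 \left(145 - 3929\right)} = \frac{134399}{280 \left(-3784\right)} = \frac{134399}{280} \left(- \frac{1}{3784}\right) = - \frac{134399}{1059520}$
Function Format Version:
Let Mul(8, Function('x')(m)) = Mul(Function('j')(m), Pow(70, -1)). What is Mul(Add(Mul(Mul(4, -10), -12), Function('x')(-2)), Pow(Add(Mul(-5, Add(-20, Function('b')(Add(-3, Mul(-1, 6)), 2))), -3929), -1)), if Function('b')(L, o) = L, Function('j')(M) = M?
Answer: Rational(-134399, 1059520) ≈ -0.12685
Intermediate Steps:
Function('x')(m) = Mul(Rational(1, 560), m) (Function('x')(m) = Mul(Rational(1, 8), Mul(m, Pow(70, -1))) = Mul(Rational(1, 8), Mul(m, Rational(1, 70))) = Mul(Rational(1, 8), Mul(Rational(1, 70), m)) = Mul(Rational(1, 560), m))
Mul(Add(Mul(Mul(4, -10), -12), Function('x')(-2)), Pow(Add(Mul(-5, Add(-20, Function('b')(Add(-3, Mul(-1, 6)), 2))), -3929), -1)) = Mul(Add(Mul(Mul(4, -10), -12), Mul(Rational(1, 560), -2)), Pow(Add(Mul(-5, Add(-20, Add(-3, Mul(-1, 6)))), -3929), -1)) = Mul(Add(Mul(-40, -12), Rational(-1, 280)), Pow(Add(Mul(-5, Add(-20, Add(-3, -6))), -3929), -1)) = Mul(Add(480, Rational(-1, 280)), Pow(Add(Mul(-5, Add(-20, -9)), -3929), -1)) = Mul(Rational(134399, 280), Pow(Add(Mul(-5, -29), -3929), -1)) = Mul(Rational(134399, 280), Pow(Add(145, -3929), -1)) = Mul(Rational(134399, 280), Pow(-3784, -1)) = Mul(Rational(134399, 280), Rational(-1, 3784)) = Rational(-134399, 1059520)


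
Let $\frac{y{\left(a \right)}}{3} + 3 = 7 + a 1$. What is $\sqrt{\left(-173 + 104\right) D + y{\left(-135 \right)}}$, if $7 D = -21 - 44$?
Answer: $\frac{17 \sqrt{42}}{7} \approx 15.739$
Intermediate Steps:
$D = - \frac{65}{7}$ ($D = \frac{-21 - 44}{7} = \frac{1}{7} \left(-65\right) = - \frac{65}{7} \approx -9.2857$)
$y{\left(a \right)} = 12 + 3 a$ ($y{\left(a \right)} = -9 + 3 \left(7 + a 1\right) = -9 + 3 \left(7 + a\right) = -9 + \left(21 + 3 a\right) = 12 + 3 a$)
$\sqrt{\left(-173 + 104\right) D + y{\left(-135 \right)}} = \sqrt{\left(-173 + 104\right) \left(- \frac{65}{7}\right) + \left(12 + 3 \left(-135\right)\right)} = \sqrt{\left(-69\right) \left(- \frac{65}{7}\right) + \left(12 - 405\right)} = \sqrt{\frac{4485}{7} - 393} = \sqrt{\frac{1734}{7}} = \frac{17 \sqrt{42}}{7}$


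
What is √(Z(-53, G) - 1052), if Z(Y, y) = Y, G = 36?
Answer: I*√1105 ≈ 33.242*I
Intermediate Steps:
√(Z(-53, G) - 1052) = √(-53 - 1052) = √(-1105) = I*√1105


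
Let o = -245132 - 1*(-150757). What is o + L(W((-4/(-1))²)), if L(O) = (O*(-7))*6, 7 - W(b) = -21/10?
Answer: -473786/5 ≈ -94757.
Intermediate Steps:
W(b) = 91/10 (W(b) = 7 - (-21)/10 = 7 - 1*(-21/10) = 7 + 21/10 = 91/10)
L(O) = -42*O (L(O) = -7*O*6 = -42*O)
o = -94375 (o = -245132 + 150757 = -94375)
o + L(W((-4/(-1))²)) = -94375 - 42*91/10 = -94375 - 1911/5 = -473786/5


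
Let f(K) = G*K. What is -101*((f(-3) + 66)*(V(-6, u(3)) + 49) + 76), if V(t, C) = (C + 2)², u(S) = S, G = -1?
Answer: -523382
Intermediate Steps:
f(K) = -K
V(t, C) = (2 + C)²
-101*((f(-3) + 66)*(V(-6, u(3)) + 49) + 76) = -101*((-1*(-3) + 66)*((2 + 3)² + 49) + 76) = -101*((3 + 66)*(5² + 49) + 76) = -101*(69*(25 + 49) + 76) = -101*(69*74 + 76) = -101*(5106 + 76) = -101*5182 = -523382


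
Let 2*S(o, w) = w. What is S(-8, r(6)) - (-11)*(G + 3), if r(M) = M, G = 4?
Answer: 80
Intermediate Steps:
S(o, w) = w/2
S(-8, r(6)) - (-11)*(G + 3) = (½)*6 - (-11)*(4 + 3) = 3 - (-11)*7 = 3 - 1*(-77) = 3 + 77 = 80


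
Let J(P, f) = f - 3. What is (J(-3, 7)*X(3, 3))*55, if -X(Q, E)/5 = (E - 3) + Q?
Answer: -3300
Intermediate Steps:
X(Q, E) = 15 - 5*E - 5*Q (X(Q, E) = -5*((E - 3) + Q) = -5*((-3 + E) + Q) = -5*(-3 + E + Q) = 15 - 5*E - 5*Q)
J(P, f) = -3 + f
(J(-3, 7)*X(3, 3))*55 = ((-3 + 7)*(15 - 5*3 - 5*3))*55 = (4*(15 - 15 - 15))*55 = (4*(-15))*55 = -60*55 = -3300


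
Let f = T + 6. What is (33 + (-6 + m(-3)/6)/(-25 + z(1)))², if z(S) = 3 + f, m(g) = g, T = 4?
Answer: 648025/576 ≈ 1125.0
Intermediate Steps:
f = 10 (f = 4 + 6 = 10)
z(S) = 13 (z(S) = 3 + 10 = 13)
(33 + (-6 + m(-3)/6)/(-25 + z(1)))² = (33 + (-6 - 3/6)/(-25 + 13))² = (33 + (-6 - 3*⅙)/(-12))² = (33 + (-6 - ½)*(-1/12))² = (33 - 13/2*(-1/12))² = (33 + 13/24)² = (805/24)² = 648025/576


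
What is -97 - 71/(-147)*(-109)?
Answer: -21998/147 ≈ -149.65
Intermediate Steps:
-97 - 71/(-147)*(-109) = -97 - 71*(-1/147)*(-109) = -97 + (71/147)*(-109) = -97 - 7739/147 = -21998/147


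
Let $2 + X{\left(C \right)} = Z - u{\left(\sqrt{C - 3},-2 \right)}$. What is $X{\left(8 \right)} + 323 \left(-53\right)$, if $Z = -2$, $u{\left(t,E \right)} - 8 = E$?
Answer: $-17129$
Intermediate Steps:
$u{\left(t,E \right)} = 8 + E$
$X{\left(C \right)} = -10$ ($X{\left(C \right)} = -2 - 8 = -10$)
$X{\left(8 \right)} + 323 \left(-53\right) = -10 + 323 \left(-53\right) = -10 - 17119 = -17129$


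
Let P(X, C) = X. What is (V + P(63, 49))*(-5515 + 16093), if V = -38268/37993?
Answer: 24914268198/37993 ≈ 6.5576e+5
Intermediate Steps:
V = -38268/37993 (V = -38268*1/37993 = -38268/37993 ≈ -1.0072)
(V + P(63, 49))*(-5515 + 16093) = (-38268/37993 + 63)*(-5515 + 16093) = (2355291/37993)*10578 = 24914268198/37993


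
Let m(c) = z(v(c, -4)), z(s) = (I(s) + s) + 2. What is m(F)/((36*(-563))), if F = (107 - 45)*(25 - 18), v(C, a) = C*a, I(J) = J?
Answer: 1735/10134 ≈ 0.17121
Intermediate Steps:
F = 434 (F = 62*7 = 434)
z(s) = 2 + 2*s (z(s) = (s + s) + 2 = 2*s + 2 = 2 + 2*s)
m(c) = 2 - 8*c (m(c) = 2 + 2*(c*(-4)) = 2 + 2*(-4*c) = 2 - 8*c)
m(F)/((36*(-563))) = (2 - 8*434)/((36*(-563))) = (2 - 3472)/(-20268) = -3470*(-1/20268) = 1735/10134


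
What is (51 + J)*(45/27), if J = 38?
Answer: 445/3 ≈ 148.33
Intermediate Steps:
(51 + J)*(45/27) = (51 + 38)*(45/27) = 89*(45*(1/27)) = 89*(5/3) = 445/3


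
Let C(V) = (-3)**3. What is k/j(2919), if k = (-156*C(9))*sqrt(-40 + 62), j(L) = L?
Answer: 1404*sqrt(22)/973 ≈ 6.7681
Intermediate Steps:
C(V) = -27
k = 4212*sqrt(22) (k = (-156*(-27))*sqrt(-40 + 62) = 4212*sqrt(22) ≈ 19756.)
k/j(2919) = (4212*sqrt(22))/2919 = (4212*sqrt(22))*(1/2919) = 1404*sqrt(22)/973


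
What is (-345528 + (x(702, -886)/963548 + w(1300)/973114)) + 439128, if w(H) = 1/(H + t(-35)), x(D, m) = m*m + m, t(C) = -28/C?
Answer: 142704359552537929675/1524605970815472 ≈ 93601.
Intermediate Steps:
x(D, m) = m + m² (x(D, m) = m² + m = m + m²)
w(H) = 1/(⅘ + H) (w(H) = 1/(H - 28/(-35)) = 1/(H - 28*(-1/35)) = 1/(H + ⅘) = 1/(⅘ + H))
(-345528 + (x(702, -886)/963548 + w(1300)/973114)) + 439128 = (-345528 + (-886*(1 - 886)/963548 + (5/(4 + 5*1300))/973114)) + 439128 = (-345528 + (-886*(-885)*(1/963548) + (5/(4 + 6500))*(1/973114))) + 439128 = (-345528 + (784110*(1/963548) + (5/6504)*(1/973114))) + 439128 = (-345528 + (392055/481774 + (5*(1/6504))*(1/973114))) + 439128 = (-345528 + (392055/481774 + (5/6504)*(1/973114))) + 439128 = (-345528 + (392055/481774 + 5/6329133456)) + 439128 = (-345528 + 1240684209750475/1524605970815472) + 439128 = -526792811199718658741/1524605970815472 + 439128 = 142704359552537929675/1524605970815472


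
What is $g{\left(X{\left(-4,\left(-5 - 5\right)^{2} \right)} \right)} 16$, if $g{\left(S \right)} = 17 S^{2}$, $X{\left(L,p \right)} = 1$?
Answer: $272$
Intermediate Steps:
$g{\left(X{\left(-4,\left(-5 - 5\right)^{2} \right)} \right)} 16 = 17 \cdot 1^{2} \cdot 16 = 17 \cdot 1 \cdot 16 = 17 \cdot 16 = 272$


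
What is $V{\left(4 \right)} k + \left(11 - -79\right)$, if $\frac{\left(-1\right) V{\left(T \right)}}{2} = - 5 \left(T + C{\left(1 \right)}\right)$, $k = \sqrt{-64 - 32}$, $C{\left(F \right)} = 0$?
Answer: $90 + 160 i \sqrt{6} \approx 90.0 + 391.92 i$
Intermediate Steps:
$k = 4 i \sqrt{6}$ ($k = \sqrt{-96} = 4 i \sqrt{6} \approx 9.798 i$)
$V{\left(T \right)} = 10 T$ ($V{\left(T \right)} = - 2 \left(- 5 \left(T + 0\right)\right) = - 2 \left(- 5 T\right) = 10 T$)
$V{\left(4 \right)} k + \left(11 - -79\right) = 10 \cdot 4 \cdot 4 i \sqrt{6} + \left(11 - -79\right) = 40 \cdot 4 i \sqrt{6} + \left(11 + 79\right) = 160 i \sqrt{6} + 90 = 90 + 160 i \sqrt{6}$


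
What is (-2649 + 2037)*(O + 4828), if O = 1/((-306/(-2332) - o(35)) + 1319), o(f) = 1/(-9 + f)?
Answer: -2461641178641/833117 ≈ -2.9547e+6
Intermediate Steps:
O = 7579/9997404 (O = 1/((-306/(-2332) - 1/(-9 + 35)) + 1319) = 1/((-306*(-1/2332) - 1/26) + 1319) = 1/((153/1166 - 1*1/26) + 1319) = 1/((153/1166 - 1/26) + 1319) = 1/(703/7579 + 1319) = 1/(9997404/7579) = 7579/9997404 ≈ 0.00075810)
(-2649 + 2037)*(O + 4828) = (-2649 + 2037)*(7579/9997404 + 4828) = -612*48267474091/9997404 = -2461641178641/833117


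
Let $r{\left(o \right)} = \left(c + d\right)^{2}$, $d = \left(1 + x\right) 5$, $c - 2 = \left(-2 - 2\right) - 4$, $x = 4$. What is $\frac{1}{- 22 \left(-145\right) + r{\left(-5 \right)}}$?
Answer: $\frac{1}{3551} \approx 0.00028161$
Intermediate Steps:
$c = -6$ ($c = 2 - 8 = -6$)
$d = 25$ ($d = \left(1 + 4\right) 5 = 5 \cdot 5 = 25$)
$r{\left(o \right)} = 361$ ($r{\left(o \right)} = \left(-6 + 25\right)^{2} = 19^{2} = 361$)
$\frac{1}{- 22 \left(-145\right) + r{\left(-5 \right)}} = \frac{1}{- 22 \left(-145\right) + 361} = \frac{1}{\left(-1\right) \left(-3190\right) + 361} = \frac{1}{3190 + 361} = \frac{1}{3551}$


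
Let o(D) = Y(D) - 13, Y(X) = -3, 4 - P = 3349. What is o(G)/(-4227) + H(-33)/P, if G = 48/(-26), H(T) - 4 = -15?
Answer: 11113/1571035 ≈ 0.0070737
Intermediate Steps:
H(T) = -11 (H(T) = 4 - 15 = -11)
P = -3345 (P = 4 - 1*3349 = 4 - 3349 = -3345)
G = -24/13 (G = 48*(-1/26) = -24/13 ≈ -1.8462)
o(D) = -16 (o(D) = -3 - 13 = -16)
o(G)/(-4227) + H(-33)/P = -16/(-4227) - 11/(-3345) = -16*(-1/4227) - 11*(-1/3345) = 16/4227 + 11/3345 = 11113/1571035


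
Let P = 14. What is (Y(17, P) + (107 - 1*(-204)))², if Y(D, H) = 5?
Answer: 99856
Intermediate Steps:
(Y(17, P) + (107 - 1*(-204)))² = (5 + (107 - 1*(-204)))² = (5 + (107 + 204))² = (5 + 311)² = 316² = 99856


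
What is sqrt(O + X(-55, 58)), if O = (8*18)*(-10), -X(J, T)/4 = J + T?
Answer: 22*I*sqrt(3) ≈ 38.105*I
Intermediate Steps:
X(J, T) = -4*J - 4*T (X(J, T) = -4*(J + T) = -4*J - 4*T)
O = -1440 (O = 144*(-10) = -1440)
sqrt(O + X(-55, 58)) = sqrt(-1440 + (-4*(-55) - 4*58)) = sqrt(-1440 + (220 - 232)) = sqrt(-1440 - 12) = sqrt(-1452) = 22*I*sqrt(3)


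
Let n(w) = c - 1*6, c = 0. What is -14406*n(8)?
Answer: 86436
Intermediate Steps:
n(w) = -6 (n(w) = 0 - 1*6 = 0 - 6 = -6)
-14406*n(8) = -14406*(-6) = 86436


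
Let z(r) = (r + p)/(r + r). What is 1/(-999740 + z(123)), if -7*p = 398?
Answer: -1722/1721551817 ≈ -1.0003e-6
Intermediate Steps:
p = -398/7 (p = -⅐*398 = -398/7 ≈ -56.857)
z(r) = (-398/7 + r)/(2*r) (z(r) = (r - 398/7)/(r + r) = (-398/7 + r)/((2*r)) = (-398/7 + r)*(1/(2*r)) = (-398/7 + r)/(2*r))
1/(-999740 + z(123)) = 1/(-999740 + (1/14)*(-398 + 7*123)/123) = 1/(-999740 + (1/14)*(1/123)*(-398 + 861)) = 1/(-999740 + (1/14)*(1/123)*463) = 1/(-999740 + 463/1722) = 1/(-1721551817/1722) = -1722/1721551817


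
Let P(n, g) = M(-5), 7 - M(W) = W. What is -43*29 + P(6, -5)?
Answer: -1235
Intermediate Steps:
M(W) = 7 - W
P(n, g) = 12 (P(n, g) = 7 - 1*(-5) = 7 + 5 = 12)
-43*29 + P(6, -5) = -43*29 + 12 = -1247 + 12 = -1235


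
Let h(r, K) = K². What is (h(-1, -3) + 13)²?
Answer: 484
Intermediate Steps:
(h(-1, -3) + 13)² = ((-3)² + 13)² = (9 + 13)² = 22² = 484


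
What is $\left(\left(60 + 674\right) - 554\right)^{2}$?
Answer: $32400$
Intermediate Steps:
$\left(\left(60 + 674\right) - 554\right)^{2} = \left(734 - 554\right)^{2} = 180^{2} = 32400$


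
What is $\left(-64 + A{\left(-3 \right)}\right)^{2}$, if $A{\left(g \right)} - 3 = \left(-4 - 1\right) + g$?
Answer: $4761$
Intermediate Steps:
$A{\left(g \right)} = -2 + g$ ($A{\left(g \right)} = 3 + \left(\left(-4 - 1\right) + g\right) = 3 + \left(-5 + g\right) = -2 + g$)
$\left(-64 + A{\left(-3 \right)}\right)^{2} = \left(-64 - 5\right)^{2} = \left(-69\right)^{2} = 4761$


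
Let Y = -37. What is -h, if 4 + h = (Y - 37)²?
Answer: -5472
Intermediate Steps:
h = 5472 (h = -4 + (-37 - 37)² = -4 + (-74)² = -4 + 5476 = 5472)
-h = -1*5472 = -5472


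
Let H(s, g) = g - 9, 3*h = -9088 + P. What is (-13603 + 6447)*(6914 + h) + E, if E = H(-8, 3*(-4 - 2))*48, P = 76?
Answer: -27981256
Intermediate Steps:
h = -3004 (h = (-9088 + 76)/3 = (⅓)*(-9012) = -3004)
H(s, g) = -9 + g
E = -1296 (E = (-9 + 3*(-4 - 2))*48 = (-9 + 3*(-6))*48 = (-9 - 18)*48 = -27*48 = -1296)
(-13603 + 6447)*(6914 + h) + E = (-13603 + 6447)*(6914 - 3004) - 1296 = -7156*3910 - 1296 = -27979960 - 1296 = -27981256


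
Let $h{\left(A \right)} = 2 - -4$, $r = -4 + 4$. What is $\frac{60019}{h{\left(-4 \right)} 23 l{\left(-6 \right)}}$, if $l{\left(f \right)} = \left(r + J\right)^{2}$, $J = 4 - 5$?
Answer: $\frac{60019}{138} \approx 434.92$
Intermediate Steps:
$J = -1$ ($J = 4 - 5 = -1$)
$r = 0$
$h{\left(A \right)} = 6$ ($h{\left(A \right)} = 2 + 4 = 6$)
$l{\left(f \right)} = 1$ ($l{\left(f \right)} = \left(0 - 1\right)^{2} = \left(-1\right)^{2} = 1$)
$\frac{60019}{h{\left(-4 \right)} 23 l{\left(-6 \right)}} = \frac{60019}{6 \cdot 23 \cdot 1} = \frac{60019}{138 \cdot 1} = \frac{60019}{138}$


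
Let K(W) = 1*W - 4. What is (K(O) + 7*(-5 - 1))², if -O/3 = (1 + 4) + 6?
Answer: 6241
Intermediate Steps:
O = -33 (O = -3*((1 + 4) + 6) = -3*(5 + 6) = -3*11 = -33)
K(W) = -4 + W (K(W) = W - 4 = -4 + W)
(K(O) + 7*(-5 - 1))² = ((-4 - 33) + 7*(-5 - 1))² = (-37 + 7*(-6))² = (-37 - 42)² = (-79)² = 6241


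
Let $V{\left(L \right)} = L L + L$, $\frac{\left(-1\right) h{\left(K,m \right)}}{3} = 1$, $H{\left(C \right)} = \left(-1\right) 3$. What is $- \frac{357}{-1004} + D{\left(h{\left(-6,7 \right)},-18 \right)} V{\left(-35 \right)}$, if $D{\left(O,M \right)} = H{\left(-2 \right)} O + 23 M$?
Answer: $- \frac{483877443}{1004} \approx -4.8195 \cdot 10^{5}$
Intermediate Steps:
$H{\left(C \right)} = -3$
$h{\left(K,m \right)} = -3$ ($h{\left(K,m \right)} = \left(-3\right) 1 = -3$)
$V{\left(L \right)} = L + L^{2}$ ($V{\left(L \right)} = L^{2} + L = L + L^{2}$)
$D{\left(O,M \right)} = - 3 O + 23 M$
$- \frac{357}{-1004} + D{\left(h{\left(-6,7 \right)},-18 \right)} V{\left(-35 \right)} = - \frac{357}{-1004} + \left(\left(-3\right) \left(-3\right) + 23 \left(-18\right)\right) \left(- 35 \left(1 - 35\right)\right) = \left(-357\right) \left(- \frac{1}{1004}\right) + \left(9 - 414\right) \left(\left(-35\right) \left(-34\right)\right) = \frac{357}{1004} - 481950 = - \frac{483877443}{1004}$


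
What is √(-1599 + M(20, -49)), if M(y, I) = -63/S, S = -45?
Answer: 2*I*√9985/5 ≈ 39.97*I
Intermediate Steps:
M(y, I) = 7/5 (M(y, I) = -63/(-45) = -63*(-1/45) = 7/5)
√(-1599 + M(20, -49)) = √(-1599 + 7/5) = √(-7988/5) = 2*I*√9985/5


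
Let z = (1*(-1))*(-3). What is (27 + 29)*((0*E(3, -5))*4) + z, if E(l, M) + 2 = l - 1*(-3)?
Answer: 3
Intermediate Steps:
E(l, M) = 1 + l (E(l, M) = -2 + (l - 1*(-3)) = -2 + (l + 3) = -2 + (3 + l) = 1 + l)
z = 3 (z = -1*(-3) = 3)
(27 + 29)*((0*E(3, -5))*4) + z = (27 + 29)*((0*(1 + 3))*4) + 3 = 56*((0*4)*4) + 3 = 56*(0*4) + 3 = 56*0 + 3 = 0 + 3 = 3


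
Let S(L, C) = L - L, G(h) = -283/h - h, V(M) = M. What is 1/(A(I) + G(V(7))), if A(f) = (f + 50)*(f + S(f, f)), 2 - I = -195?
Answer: 7/340281 ≈ 2.0571e-5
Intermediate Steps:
G(h) = -h - 283/h
I = 197 (I = 2 - 1*(-195) = 2 + 195 = 197)
S(L, C) = 0
A(f) = f*(50 + f) (A(f) = (f + 50)*(f + 0) = (50 + f)*f = f*(50 + f))
1/(A(I) + G(V(7))) = 1/(197*(50 + 197) + (-1*7 - 283/7)) = 1/(197*247 + (-7 - 283*⅐)) = 1/(48659 + (-7 - 283/7)) = 1/(48659 - 332/7) = 1/(340281/7) = 7/340281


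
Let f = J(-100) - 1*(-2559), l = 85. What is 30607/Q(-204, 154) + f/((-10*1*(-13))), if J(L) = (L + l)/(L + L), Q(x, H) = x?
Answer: -34568587/265200 ≈ -130.35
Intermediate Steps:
J(L) = (85 + L)/(2*L) (J(L) = (L + 85)/(L + L) = (85 + L)/((2*L)) = (85 + L)*(1/(2*L)) = (85 + L)/(2*L))
f = 102363/40 (f = (1/2)*(85 - 100)/(-100) - 1*(-2559) = (1/2)*(-1/100)*(-15) + 2559 = 3/40 + 2559 = 102363/40 ≈ 2559.1)
30607/Q(-204, 154) + f/((-10*1*(-13))) = 30607/(-204) + 102363/(40*((-10*1*(-13)))) = 30607*(-1/204) + 102363/(40*((-10*(-13)))) = -30607/204 + (102363/40)/130 = -30607/204 + (102363/40)*(1/130) = -30607/204 + 102363/5200 = -34568587/265200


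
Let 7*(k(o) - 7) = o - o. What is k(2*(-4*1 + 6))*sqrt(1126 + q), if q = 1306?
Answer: 56*sqrt(38) ≈ 345.21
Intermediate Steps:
k(o) = 7 (k(o) = 7 + (o - o)/7 = 7 + (1/7)*0 = 7 + 0 = 7)
k(2*(-4*1 + 6))*sqrt(1126 + q) = 7*sqrt(1126 + 1306) = 7*sqrt(2432) = 7*(8*sqrt(38)) = 56*sqrt(38)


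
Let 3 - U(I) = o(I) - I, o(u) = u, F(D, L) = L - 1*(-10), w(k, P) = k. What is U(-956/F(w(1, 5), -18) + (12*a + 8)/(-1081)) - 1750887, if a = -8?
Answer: -1750884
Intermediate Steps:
F(D, L) = 10 + L (F(D, L) = L + 10 = 10 + L)
U(I) = 3 (U(I) = 3 - (I - I) = 3 - 1*0 = 3 + 0 = 3)
U(-956/F(w(1, 5), -18) + (12*a + 8)/(-1081)) - 1750887 = 3 - 1750887 = -1750884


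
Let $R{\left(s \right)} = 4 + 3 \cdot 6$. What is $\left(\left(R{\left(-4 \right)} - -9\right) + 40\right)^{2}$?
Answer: $5041$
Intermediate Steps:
$R{\left(s \right)} = 22$ ($R{\left(s \right)} = 4 + 18 = 22$)
$\left(\left(R{\left(-4 \right)} - -9\right) + 40\right)^{2} = \left(\left(22 - -9\right) + 40\right)^{2} = \left(\left(22 + 9\right) + 40\right)^{2} = \left(31 + 40\right)^{2} = 71^{2} = 5041$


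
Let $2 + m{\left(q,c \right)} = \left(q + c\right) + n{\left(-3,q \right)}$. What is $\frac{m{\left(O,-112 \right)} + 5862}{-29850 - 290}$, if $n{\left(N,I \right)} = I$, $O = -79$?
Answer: $- \frac{559}{3014} \approx -0.18547$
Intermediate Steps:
$m{\left(q,c \right)} = -2 + c + 2 q$ ($m{\left(q,c \right)} = -2 + \left(\left(q + c\right) + q\right) = -2 + \left(\left(c + q\right) + q\right) = -2 + \left(c + 2 q\right) = -2 + c + 2 q$)
$\frac{m{\left(O,-112 \right)} + 5862}{-29850 - 290} = \frac{\left(-2 - 112 + 2 \left(-79\right)\right) + 5862}{-29850 - 290} = \frac{\left(-2 - 112 - 158\right) + 5862}{-30140} = \left(-272 + 5862\right) \left(- \frac{1}{30140}\right) = 5590 \left(- \frac{1}{30140}\right) = - \frac{559}{3014}$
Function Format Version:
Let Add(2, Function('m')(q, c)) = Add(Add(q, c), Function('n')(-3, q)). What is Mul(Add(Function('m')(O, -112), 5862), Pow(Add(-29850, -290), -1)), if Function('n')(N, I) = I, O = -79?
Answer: Rational(-559, 3014) ≈ -0.18547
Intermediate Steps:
Function('m')(q, c) = Add(-2, c, Mul(2, q)) (Function('m')(q, c) = Add(-2, Add(Add(q, c), q)) = Add(-2, Add(Add(c, q), q)) = Add(-2, Add(c, Mul(2, q))) = Add(-2, c, Mul(2, q)))
Mul(Add(Function('m')(O, -112), 5862), Pow(Add(-29850, -290), -1)) = Mul(Add(Add(-2, -112, Mul(2, -79)), 5862), Pow(Add(-29850, -290), -1)) = Mul(Add(Add(-2, -112, -158), 5862), Pow(-30140, -1)) = Mul(Add(-272, 5862), Rational(-1, 30140)) = Mul(5590, Rational(-1, 30140)) = Rational(-559, 3014)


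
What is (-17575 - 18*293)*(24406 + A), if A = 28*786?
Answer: -1060513486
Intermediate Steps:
A = 22008
(-17575 - 18*293)*(24406 + A) = (-17575 - 18*293)*(24406 + 22008) = (-17575 - 5274)*46414 = -22849*46414 = -1060513486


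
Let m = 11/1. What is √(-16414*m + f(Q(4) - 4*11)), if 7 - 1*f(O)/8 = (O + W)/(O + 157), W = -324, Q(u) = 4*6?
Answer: I*√3387389938/137 ≈ 424.83*I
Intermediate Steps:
Q(u) = 24
m = 11 (m = 11*1 = 11)
f(O) = 56 - 8*(-324 + O)/(157 + O) (f(O) = 56 - 8*(O - 324)/(O + 157) = 56 - 8*(-324 + O)/(157 + O))
√(-16414*m + f(Q(4) - 4*11)) = √(-16414*11 + 8*(1423 + 6*(24 - 4*11))/(157 + (24 - 4*11))) = √(-180554 + 8*(1423 + 6*(24 - 44))/(157 + (24 - 44))) = √(-180554 + 8*(1423 + 6*(-20))/(157 - 20)) = √(-180554 + 8*(1423 - 120)/137) = √(-180554 + 8*(1/137)*1303) = √(-180554 + 10424/137) = √(-24725474/137) = I*√3387389938/137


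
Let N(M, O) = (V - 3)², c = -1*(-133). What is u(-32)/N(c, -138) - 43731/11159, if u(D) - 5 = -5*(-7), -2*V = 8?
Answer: -1696459/546791 ≈ -3.1026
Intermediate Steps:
V = -4 (V = -½*8 = -4)
c = 133
N(M, O) = 49 (N(M, O) = (-4 - 3)² = (-7)² = 49)
u(D) = 40 (u(D) = 5 - 5*(-7) = 5 + 35 = 40)
u(-32)/N(c, -138) - 43731/11159 = 40/49 - 43731/11159 = -1696459/546791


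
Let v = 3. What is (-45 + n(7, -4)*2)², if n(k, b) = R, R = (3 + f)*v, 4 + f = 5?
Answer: 441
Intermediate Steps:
f = 1 (f = -4 + 5 = 1)
R = 12 (R = (3 + 1)*3 = 4*3 = 12)
n(k, b) = 12
(-45 + n(7, -4)*2)² = (-45 + 12*2)² = (-45 + 24)² = (-21)² = 441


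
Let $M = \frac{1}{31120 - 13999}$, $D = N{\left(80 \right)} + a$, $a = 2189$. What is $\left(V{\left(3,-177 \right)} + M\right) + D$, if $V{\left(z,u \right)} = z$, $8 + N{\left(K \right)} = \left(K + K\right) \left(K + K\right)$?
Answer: $\frac{475689865}{17121} \approx 27784.0$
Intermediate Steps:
$N{\left(K \right)} = -8 + 4 K^{2}$ ($N{\left(K \right)} = -8 + \left(K + K\right) \left(K + K\right) = -8 + 2 K 2 K = -8 + 4 K^{2}$)
$D = 27781$ ($D = \left(-8 + 4 \cdot 80^{2}\right) + 2189 = \left(-8 + 4 \cdot 6400\right) + 2189 = \left(-8 + 25600\right) + 2189 = 25592 + 2189 = 27781$)
$M = \frac{1}{17121} \approx 5.8408 \cdot 10^{-5}$
$\left(V{\left(3,-177 \right)} + M\right) + D = \left(3 + \frac{1}{17121}\right) + 27781 = \frac{51364}{17121} + 27781 = \frac{475689865}{17121}$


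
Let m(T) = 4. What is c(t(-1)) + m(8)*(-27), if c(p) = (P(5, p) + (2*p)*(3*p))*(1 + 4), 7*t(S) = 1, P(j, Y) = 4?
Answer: -4282/49 ≈ -87.388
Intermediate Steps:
t(S) = ⅐ (t(S) = (⅐)*1 = ⅐)
c(p) = 20 + 30*p² (c(p) = (4 + (2*p)*(3*p))*(1 + 4) = (4 + 6*p²)*5 = 20 + 30*p²)
c(t(-1)) + m(8)*(-27) = (20 + 30*(⅐)²) + 4*(-27) = (20 + 30*(1/49)) - 108 = (20 + 30/49) - 108 = 1010/49 - 108 = -4282/49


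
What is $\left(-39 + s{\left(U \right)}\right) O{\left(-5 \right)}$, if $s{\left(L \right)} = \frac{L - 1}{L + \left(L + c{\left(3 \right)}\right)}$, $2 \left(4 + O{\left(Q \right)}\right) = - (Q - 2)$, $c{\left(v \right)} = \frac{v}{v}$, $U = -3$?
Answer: $\frac{191}{10} \approx 19.1$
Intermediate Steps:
$c{\left(v \right)} = 1$
$O{\left(Q \right)} = -3 - \frac{Q}{2}$ ($O{\left(Q \right)} = -4 + \frac{\left(-1\right) \left(Q - 2\right)}{2} = -4 + \frac{\left(-1\right) \left(-2 + Q\right)}{2} = -4 + \frac{2 - Q}{2} = -4 - \left(-1 + \frac{Q}{2}\right) = -3 - \frac{Q}{2}$)
$s{\left(L \right)} = \frac{-1 + L}{1 + 2 L}$ ($s{\left(L \right)} = \frac{L - 1}{L + \left(L + 1\right)} = \frac{-1 + L}{L + \left(1 + L\right)} = \frac{-1 + L}{1 + 2 L}$)
$\left(-39 + s{\left(U \right)}\right) O{\left(-5 \right)} = \left(-39 + \frac{-1 - 3}{1 + 2 \left(-3\right)}\right) \left(-3 - - \frac{5}{2}\right) = \left(-39 + \frac{1}{1 - 6} \left(-4\right)\right) \left(-3 + \frac{5}{2}\right) = \left(-39 + \frac{1}{-5} \left(-4\right)\right) \left(- \frac{1}{2}\right) = \left(-39 - - \frac{4}{5}\right) \left(- \frac{1}{2}\right) = \left(-39 + \frac{4}{5}\right) \left(- \frac{1}{2}\right) = \left(- \frac{191}{5}\right) \left(- \frac{1}{2}\right) = \frac{191}{10}$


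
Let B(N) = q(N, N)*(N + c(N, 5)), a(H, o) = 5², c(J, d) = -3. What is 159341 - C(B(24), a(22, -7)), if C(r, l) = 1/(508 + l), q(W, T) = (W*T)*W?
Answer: 84928752/533 ≈ 1.5934e+5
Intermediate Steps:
q(W, T) = T*W² (q(W, T) = (T*W)*W = T*W²)
a(H, o) = 25
B(N) = N³*(-3 + N) (B(N) = (N*N²)*(N - 3) = N³*(-3 + N))
159341 - C(B(24), a(22, -7)) = 159341 - 1/(508 + 25) = 159341 - 1/533 = 84928752/533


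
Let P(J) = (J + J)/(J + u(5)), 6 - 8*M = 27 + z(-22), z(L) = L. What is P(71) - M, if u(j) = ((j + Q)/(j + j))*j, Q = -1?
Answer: 1063/584 ≈ 1.8202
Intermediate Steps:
M = 1/8 (M = 3/4 - (27 - 22)/8 = 3/4 - 1/8*5 = 3/4 - 5/8 = 1/8 ≈ 0.12500)
u(j) = -1/2 + j/2 (u(j) = ((j - 1)/(j + j))*j = ((-1 + j)/((2*j)))*j = ((-1 + j)*(1/(2*j)))*j = ((-1 + j)/(2*j))*j = -1/2 + j/2)
P(J) = 2*J/(2 + J) (P(J) = (J + J)/(J + (-1/2 + (1/2)*5)) = (2*J)/(J + (-1/2 + 5/2)) = (2*J)/(J + 2) = (2*J)/(2 + J) = 2*J/(2 + J))
P(71) - M = 2*71/(2 + 71) - 1*1/8 = 2*71/73 - 1/8 = 2*71*(1/73) - 1/8 = 142/73 - 1/8 = 1063/584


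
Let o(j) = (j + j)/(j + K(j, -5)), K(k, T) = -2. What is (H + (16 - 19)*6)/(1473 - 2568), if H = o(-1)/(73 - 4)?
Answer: 3724/226665 ≈ 0.016430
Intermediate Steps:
o(j) = 2*j/(-2 + j) (o(j) = (j + j)/(j - 2) = (2*j)/(-2 + j) = 2*j/(-2 + j))
H = 2/207 (H = (2*(-1)/(-2 - 1))/(73 - 4) = (2*(-1)/(-3))/69 = (2*(-1)*(-⅓))*(1/69) = (⅔)*(1/69) = 2/207 ≈ 0.0096618)
(H + (16 - 19)*6)/(1473 - 2568) = (2/207 + (16 - 19)*6)/(1473 - 2568) = (2/207 - 3*6)/(-1095) = (2/207 - 18)*(-1/1095) = -3724/207*(-1/1095) = 3724/226665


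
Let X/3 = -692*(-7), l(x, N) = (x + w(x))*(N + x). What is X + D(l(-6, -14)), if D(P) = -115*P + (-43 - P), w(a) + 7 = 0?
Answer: -15671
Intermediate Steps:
w(a) = -7 (w(a) = -7 + 0 = -7)
l(x, N) = (-7 + x)*(N + x) (l(x, N) = (x - 7)*(N + x) = (-7 + x)*(N + x))
D(P) = -43 - 116*P
X = 14532 (X = 3*(-692*(-7)) = 3*4844 = 14532)
X + D(l(-6, -14)) = 14532 + (-43 - 116*((-6)**2 - 7*(-14) - 7*(-6) - 14*(-6))) = 14532 + (-43 - 116*(36 + 98 + 42 + 84)) = 14532 + (-43 - 116*260) = 14532 + (-43 - 30160) = 14532 - 30203 = -15671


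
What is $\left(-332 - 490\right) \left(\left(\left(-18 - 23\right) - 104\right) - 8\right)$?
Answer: $125766$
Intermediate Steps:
$\left(-332 - 490\right) \left(\left(\left(-18 - 23\right) - 104\right) - 8\right) = - 822 \left(\left(-41 - 104\right) - 8\right) = - 822 \left(-145 - 8\right) = \left(-822\right) \left(-153\right) = 125766$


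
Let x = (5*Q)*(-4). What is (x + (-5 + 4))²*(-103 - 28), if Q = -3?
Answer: -456011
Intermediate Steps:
x = 60 (x = (5*(-3))*(-4) = -15*(-4) = 60)
(x + (-5 + 4))²*(-103 - 28) = (60 + (-5 + 4))²*(-103 - 28) = (60 - 1)²*(-131) = 59²*(-131) = 3481*(-131) = -456011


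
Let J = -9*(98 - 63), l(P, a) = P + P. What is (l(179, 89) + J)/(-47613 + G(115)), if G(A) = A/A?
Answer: -43/47612 ≈ -0.00090313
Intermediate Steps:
l(P, a) = 2*P
G(A) = 1
J = -315 (J = -9*35 = -315)
(l(179, 89) + J)/(-47613 + G(115)) = (2*179 - 315)/(-47613 + 1) = (358 - 315)/(-47612) = 43*(-1/47612) = -43/47612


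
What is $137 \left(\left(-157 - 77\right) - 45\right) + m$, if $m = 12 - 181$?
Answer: $-38392$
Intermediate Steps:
$m = -169$ ($m = 12 - 181 = -169$)
$137 \left(\left(-157 - 77\right) - 45\right) + m = 137 \left(\left(-157 - 77\right) - 45\right) - 169 = 137 \left(-234 - 45\right) - 169 = 137 \left(-279\right) - 169 = -38223 - 169 = -38392$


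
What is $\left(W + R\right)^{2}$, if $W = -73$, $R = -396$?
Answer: $219961$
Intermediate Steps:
$\left(W + R\right)^{2} = \left(-73 - 396\right)^{2} = \left(-469\right)^{2} = 219961$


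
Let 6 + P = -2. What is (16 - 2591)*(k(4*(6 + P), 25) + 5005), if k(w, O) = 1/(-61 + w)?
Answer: -889260800/69 ≈ -1.2888e+7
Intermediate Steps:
P = -8 (P = -6 - 2 = -8)
(16 - 2591)*(k(4*(6 + P), 25) + 5005) = (16 - 2591)*(1/(-61 + 4*(6 - 8)) + 5005) = -2575*(1/(-61 + 4*(-2)) + 5005) = -2575*(1/(-61 - 8) + 5005) = -2575*(1/(-69) + 5005) = -2575*(-1/69 + 5005) = -2575*345344/69 = -889260800/69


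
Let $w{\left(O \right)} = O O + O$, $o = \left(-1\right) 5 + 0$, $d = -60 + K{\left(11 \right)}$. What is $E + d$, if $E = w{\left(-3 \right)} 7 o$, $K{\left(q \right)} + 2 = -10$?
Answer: $-282$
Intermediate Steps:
$K{\left(q \right)} = -12$ ($K{\left(q \right)} = -2 - 10 = -12$)
$d = -72$ ($d = -60 - 12 = -72$)
$o = -5$ ($o = -5 + 0 = -5$)
$w{\left(O \right)} = O + O^{2}$ ($w{\left(O \right)} = O^{2} + O = O + O^{2}$)
$E = -210$ ($E = - 3 \left(1 - 3\right) 7 \left(-5\right) = \left(-3\right) \left(-2\right) 7 \left(-5\right) = 6 \cdot 7 \left(-5\right) = 42 \left(-5\right) = -210$)
$E + d = -210 - 72 = -282$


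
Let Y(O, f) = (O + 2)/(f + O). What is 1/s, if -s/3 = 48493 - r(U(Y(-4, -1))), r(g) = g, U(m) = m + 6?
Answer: -5/727299 ≈ -6.8748e-6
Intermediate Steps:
Y(O, f) = (2 + O)/(O + f)
U(m) = 6 + m
s = -727299/5 (s = -3*(48493 - (6 + (2 - 4)/(-4 - 1))) = -3*(48493 - (6 - 2/(-5))) = -3*(48493 - (6 - ⅕*(-2))) = -3*(48493 - (6 + ⅖)) = -3*(48493 - 1*32/5) = -3*(48493 - 32/5) = -3*242433/5 = -727299/5 ≈ -1.4546e+5)
1/s = 1/(-727299/5) = -5/727299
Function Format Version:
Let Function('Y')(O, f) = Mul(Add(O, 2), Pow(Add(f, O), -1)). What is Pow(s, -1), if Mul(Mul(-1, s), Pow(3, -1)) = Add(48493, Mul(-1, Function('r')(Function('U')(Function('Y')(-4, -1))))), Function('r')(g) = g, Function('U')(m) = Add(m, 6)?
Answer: Rational(-5, 727299) ≈ -6.8748e-6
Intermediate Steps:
Function('Y')(O, f) = Mul(Pow(Add(O, f), -1), Add(2, O)) (Function('Y')(O, f) = Mul(Add(2, O), Pow(Add(O, f), -1)) = Mul(Pow(Add(O, f), -1), Add(2, O)))
Function('U')(m) = Add(6, m)
s = Rational(-727299, 5) (s = Mul(-3, Add(48493, Mul(-1, Add(6, Mul(Pow(Add(-4, -1), -1), Add(2, -4)))))) = Mul(-3, Add(48493, Mul(-1, Add(6, Mul(Pow(-5, -1), -2))))) = Mul(-3, Add(48493, Mul(-1, Add(6, Mul(Rational(-1, 5), -2))))) = Mul(-3, Add(48493, Mul(-1, Add(6, Rational(2, 5))))) = Mul(-3, Add(48493, Mul(-1, Rational(32, 5)))) = Mul(-3, Add(48493, Rational(-32, 5))) = Mul(-3, Rational(242433, 5)) = Rational(-727299, 5) ≈ -1.4546e+5)
Pow(s, -1) = Pow(Rational(-727299, 5), -1) = Rational(-5, 727299)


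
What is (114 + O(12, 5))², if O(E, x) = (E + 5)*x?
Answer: 39601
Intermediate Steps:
O(E, x) = x*(5 + E) (O(E, x) = (5 + E)*x = x*(5 + E))
(114 + O(12, 5))² = (114 + 5*(5 + 12))² = (114 + 5*17)² = (114 + 85)² = 199² = 39601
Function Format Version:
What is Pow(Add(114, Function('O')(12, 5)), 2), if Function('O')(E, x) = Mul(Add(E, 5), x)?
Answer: 39601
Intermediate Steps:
Function('O')(E, x) = Mul(x, Add(5, E)) (Function('O')(E, x) = Mul(Add(5, E), x) = Mul(x, Add(5, E)))
Pow(Add(114, Function('O')(12, 5)), 2) = Pow(Add(114, Mul(5, Add(5, 12))), 2) = Pow(Add(114, Mul(5, 17)), 2) = Pow(Add(114, 85), 2) = Pow(199, 2) = 39601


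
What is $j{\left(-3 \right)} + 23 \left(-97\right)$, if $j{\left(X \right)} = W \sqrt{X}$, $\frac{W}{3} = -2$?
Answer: $-2231 - 6 i \sqrt{3} \approx -2231.0 - 10.392 i$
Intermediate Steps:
$W = -6$ ($W = 3 \left(-2\right) = -6$)
$j{\left(X \right)} = - 6 \sqrt{X}$
$j{\left(-3 \right)} + 23 \left(-97\right) = - 6 \sqrt{-3} + 23 \left(-97\right) = - 6 i \sqrt{3} - 2231 = -2231 - 6 i \sqrt{3}$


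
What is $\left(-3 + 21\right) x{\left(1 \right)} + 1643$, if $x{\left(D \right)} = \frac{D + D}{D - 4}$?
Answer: $1631$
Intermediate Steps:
$x{\left(D \right)} = \frac{2 D}{-4 + D}$
$\left(-3 + 21\right) x{\left(1 \right)} + 1643 = \left(-3 + 21\right) 2 \cdot 1 \frac{1}{-4 + 1} + 1643 = 18 \cdot 2 \cdot 1 \frac{1}{-3} + 1643 = 18 \cdot 2 \cdot 1 \left(- \frac{1}{3}\right) + 1643 = 18 \left(- \frac{2}{3}\right) + 1643 = -12 + 1643 = 1631$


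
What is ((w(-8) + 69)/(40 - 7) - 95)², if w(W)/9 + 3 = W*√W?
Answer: 1058353/121 + 98976*I*√2/121 ≈ 8746.7 + 1156.8*I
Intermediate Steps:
w(W) = -27 + 9*W^(3/2) (w(W) = -27 + 9*(W*√W) = -27 + 9*W^(3/2))
((w(-8) + 69)/(40 - 7) - 95)² = (((-27 + 9*(-8)^(3/2)) + 69)/(40 - 7) - 95)² = (((-27 + 9*(-16*I*√2)) + 69)/33 - 95)² = (((-27 - 144*I*√2) + 69)*(1/33) - 95)² = ((42 - 144*I*√2)*(1/33) - 95)² = ((14/11 - 48*I*√2/11) - 95)² = (-1031/11 - 48*I*√2/11)²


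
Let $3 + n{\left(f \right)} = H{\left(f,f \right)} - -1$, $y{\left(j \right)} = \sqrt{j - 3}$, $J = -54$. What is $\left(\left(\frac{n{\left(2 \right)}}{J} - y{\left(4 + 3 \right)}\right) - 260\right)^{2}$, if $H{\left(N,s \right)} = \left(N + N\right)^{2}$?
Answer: $\frac{50140561}{729} \approx 68780.0$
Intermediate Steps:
$H{\left(N,s \right)} = 4 N^{2}$ ($H{\left(N,s \right)} = \left(2 N\right)^{2} = 4 N^{2}$)
$y{\left(j \right)} = \sqrt{-3 + j}$
$n{\left(f \right)} = -2 + 4 f^{2}$ ($n{\left(f \right)} = -3 + \left(4 f^{2} - -1\right) = -3 + \left(4 f^{2} + 1\right) = -3 + \left(1 + 4 f^{2}\right) = -2 + 4 f^{2}$)
$\left(\left(\frac{n{\left(2 \right)}}{J} - y{\left(4 + 3 \right)}\right) - 260\right)^{2} = \left(\left(\frac{-2 + 4 \cdot 2^{2}}{-54} - \sqrt{-3 + \left(4 + 3\right)}\right) - 260\right)^{2} = \left(\left(\left(-2 + 4 \cdot 4\right) \left(- \frac{1}{54}\right) - \sqrt{-3 + 7}\right) - 260\right)^{2} = \left(\left(\left(-2 + 16\right) \left(- \frac{1}{54}\right) - \sqrt{4}\right) - 260\right)^{2} = \left(\left(14 \left(- \frac{1}{54}\right) - 2\right) - 260\right)^{2} = \left(\left(- \frac{7}{27} - 2\right) - 260\right)^{2} = \left(- \frac{61}{27} - 260\right)^{2} = \left(- \frac{7081}{27}\right)^{2} = \frac{50140561}{729}$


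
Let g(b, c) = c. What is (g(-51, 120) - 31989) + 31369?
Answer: -500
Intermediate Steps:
(g(-51, 120) - 31989) + 31369 = (120 - 31989) + 31369 = -31869 + 31369 = -500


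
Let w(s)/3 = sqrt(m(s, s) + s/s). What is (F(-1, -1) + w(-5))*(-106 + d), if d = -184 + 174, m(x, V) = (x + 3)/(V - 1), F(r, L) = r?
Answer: 116 - 232*sqrt(3) ≈ -285.84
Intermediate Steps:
m(x, V) = (3 + x)/(-1 + V)
d = -10
w(s) = 3*sqrt(1 + (3 + s)/(-1 + s)) (w(s) = 3*sqrt((3 + s)/(-1 + s) + s/s) = 3*sqrt((3 + s)/(-1 + s) + 1) = 3*sqrt(1 + (3 + s)/(-1 + s)))
(F(-1, -1) + w(-5))*(-106 + d) = (-1 + 3*sqrt(2)*sqrt((1 - 5)/(-1 - 5)))*(-106 - 10) = (-1 + 3*sqrt(2)*sqrt(-4/(-6)))*(-116) = (-1 + 3*sqrt(2)*sqrt(-1/6*(-4)))*(-116) = (-1 + 3*sqrt(2)*sqrt(2/3))*(-116) = (-1 + 3*sqrt(2)*(sqrt(6)/3))*(-116) = (-1 + 2*sqrt(3))*(-116) = 116 - 232*sqrt(3)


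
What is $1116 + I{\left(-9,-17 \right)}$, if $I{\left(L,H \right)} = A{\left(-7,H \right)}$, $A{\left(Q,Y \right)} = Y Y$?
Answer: $1405$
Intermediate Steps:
$A{\left(Q,Y \right)} = Y^{2}$
$I{\left(L,H \right)} = H^{2}$
$1116 + I{\left(-9,-17 \right)} = 1116 + \left(-17\right)^{2} = 1116 + 289 = 1405$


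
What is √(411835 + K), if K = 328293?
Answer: 4*√46258 ≈ 860.31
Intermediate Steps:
√(411835 + K) = √(411835 + 328293) = √740128 = 4*√46258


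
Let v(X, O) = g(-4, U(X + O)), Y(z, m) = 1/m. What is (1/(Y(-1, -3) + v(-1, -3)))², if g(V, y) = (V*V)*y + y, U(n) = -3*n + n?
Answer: 9/165649 ≈ 5.4332e-5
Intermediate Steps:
U(n) = -2*n
g(V, y) = y + y*V² (g(V, y) = V²*y + y = y*V² + y = y + y*V²)
v(X, O) = -34*O - 34*X (v(X, O) = (-2*(X + O))*(1 + (-4)²) = (-2*(O + X))*(1 + 16) = (-2*O - 2*X)*17 = -34*O - 34*X)
(1/(Y(-1, -3) + v(-1, -3)))² = (1/(1/(-3) + (-34*(-3) - 34*(-1))))² = (1/(-⅓ + (102 + 34)))² = (1/(-⅓ + 136))² = (1/(407/3))² = (3/407)² = 9/165649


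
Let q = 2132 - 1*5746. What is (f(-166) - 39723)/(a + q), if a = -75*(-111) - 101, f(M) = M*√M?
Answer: -39723/4610 - 83*I*√166/2305 ≈ -8.6167 - 0.46394*I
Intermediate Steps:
f(M) = M^(3/2)
q = -3614 (q = 2132 - 5746 = -3614)
a = 8224 (a = 8325 - 101 = 8224)
(f(-166) - 39723)/(a + q) = ((-166)^(3/2) - 39723)/(8224 - 3614) = (-166*I*√166 - 39723)/4610 = (-39723 - 166*I*√166)*(1/4610) = -39723/4610 - 83*I*√166/2305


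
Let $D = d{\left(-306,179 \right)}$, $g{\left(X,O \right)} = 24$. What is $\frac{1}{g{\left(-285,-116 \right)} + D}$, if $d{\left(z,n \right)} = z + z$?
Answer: $- \frac{1}{588} \approx -0.0017007$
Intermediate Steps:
$d{\left(z,n \right)} = 2 z$
$D = -612$ ($D = 2 \left(-306\right) = -612$)
$\frac{1}{g{\left(-285,-116 \right)} + D} = \frac{1}{24 - 612} = \frac{1}{-588} = - \frac{1}{588}$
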